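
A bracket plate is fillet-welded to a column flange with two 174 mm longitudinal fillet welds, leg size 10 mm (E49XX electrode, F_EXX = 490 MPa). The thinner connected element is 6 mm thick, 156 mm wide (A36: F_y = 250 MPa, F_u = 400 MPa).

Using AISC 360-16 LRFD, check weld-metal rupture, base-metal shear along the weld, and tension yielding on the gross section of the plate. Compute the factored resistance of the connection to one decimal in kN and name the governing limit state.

Weld metal: throat = 0.707×10 = 7.07 mm, L = 2×174 = 348 mm. φR_n = 0.75 × 0.6 × 490 × 7.07 × 348 = 542.5 kN.
Base metal shear (6 mm plate): yield φR_n = 1.0×0.6×250×6×348 = 313.2 kN; rupture φR_n = 0.75×0.6×400×6×348 = 375.8 kN; take 313.2 kN (yield).
Tension yield (gross): A_g = 156×6 = 936 mm². φR_n = 0.90 × 250 × 936 = 210.6 kN.
Governing: min(542.5, 313.2, 210.6) = 210.6 kN → gross-section yield.

210.6 kN (gross-section yield governs)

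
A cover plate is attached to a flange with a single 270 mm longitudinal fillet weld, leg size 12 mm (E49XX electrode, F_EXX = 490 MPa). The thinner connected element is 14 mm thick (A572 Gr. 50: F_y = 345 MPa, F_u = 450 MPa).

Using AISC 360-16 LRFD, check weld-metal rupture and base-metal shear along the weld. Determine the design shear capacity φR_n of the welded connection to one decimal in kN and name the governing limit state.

Weld metal: throat = 0.707×12 = 8.484 mm, L = 270 mm. φR_n = 0.75 × 0.6 × 490 × 8.484 × 270 = 505.1 kN.
Base metal shear (14 mm plate): yield φR_n = 1.0×0.6×345×14×270 = 782.5 kN; rupture φR_n = 0.75×0.6×450×14×270 = 765.5 kN; take 765.5 kN (rupture).
Governing: min(505.1, 765.5) = 505.1 kN → weld metal.

505.1 kN (weld metal governs)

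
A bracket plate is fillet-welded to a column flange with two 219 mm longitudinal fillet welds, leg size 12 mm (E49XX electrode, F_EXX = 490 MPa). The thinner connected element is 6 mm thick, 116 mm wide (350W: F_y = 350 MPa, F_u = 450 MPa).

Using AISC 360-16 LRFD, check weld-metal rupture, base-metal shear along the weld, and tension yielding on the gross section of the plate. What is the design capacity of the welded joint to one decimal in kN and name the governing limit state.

Weld metal: throat = 0.707×12 = 8.484 mm, L = 2×219 = 438 mm. φR_n = 0.75 × 0.6 × 490 × 8.484 × 438 = 819.4 kN.
Base metal shear (6 mm plate): yield φR_n = 1.0×0.6×350×6×438 = 551.9 kN; rupture φR_n = 0.75×0.6×450×6×438 = 532.2 kN; take 532.2 kN (rupture).
Tension yield (gross): A_g = 116×6 = 696 mm². φR_n = 0.90 × 350 × 696 = 219.2 kN.
Governing: min(819.4, 532.2, 219.2) = 219.2 kN → gross-section yield.

219.2 kN (gross-section yield governs)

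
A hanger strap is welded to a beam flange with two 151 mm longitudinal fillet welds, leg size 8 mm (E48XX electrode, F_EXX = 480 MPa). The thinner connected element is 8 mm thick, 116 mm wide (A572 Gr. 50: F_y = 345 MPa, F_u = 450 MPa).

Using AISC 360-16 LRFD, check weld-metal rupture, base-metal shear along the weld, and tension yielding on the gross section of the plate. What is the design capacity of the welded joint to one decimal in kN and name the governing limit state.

Weld metal: throat = 0.707×8 = 5.656 mm, L = 2×151 = 302 mm. φR_n = 0.75 × 0.6 × 480 × 5.656 × 302 = 369.0 kN.
Base metal shear (8 mm plate): yield φR_n = 1.0×0.6×345×8×302 = 500.1 kN; rupture φR_n = 0.75×0.6×450×8×302 = 489.2 kN; take 489.2 kN (rupture).
Tension yield (gross): A_g = 116×8 = 928 mm². φR_n = 0.90 × 345 × 928 = 288.1 kN.
Governing: min(369.0, 489.2, 288.1) = 288.1 kN → gross-section yield.

288.1 kN (gross-section yield governs)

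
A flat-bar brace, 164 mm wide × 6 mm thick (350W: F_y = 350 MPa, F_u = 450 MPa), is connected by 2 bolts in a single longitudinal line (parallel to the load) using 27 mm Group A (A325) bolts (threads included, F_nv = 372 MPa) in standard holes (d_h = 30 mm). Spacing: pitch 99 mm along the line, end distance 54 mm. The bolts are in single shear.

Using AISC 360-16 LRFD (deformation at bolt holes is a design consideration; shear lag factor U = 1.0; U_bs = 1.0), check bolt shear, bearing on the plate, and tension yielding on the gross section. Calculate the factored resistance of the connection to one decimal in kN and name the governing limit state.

Bolt shear: A_b = π(27)²/4 = 572.56 mm². φR_n = 0.75 × 372 × 572.56 × 2 × 1 = 319.5 kN.
Bearing (6 mm plate, F_u = 450 MPa): end bolts L_c = 54 − 30/2 = 39, R_n = min(1.2×39×6×450, 2.4×27×6×450) = 126.36 kN/bolt; interior L_c = 99 − 30 = 69, R_n = 174.96 kN/bolt. φR_n = 0.75 × (1×126.36 + 1×174.96) = 226.0 kN.
Tension yield (gross): A_g = 164×6 = 984 mm². φR_n = 0.90 × 350 × 984 = 310.0 kN.
Governing: min(319.5, 226.0, 310.0) = 226.0 kN → bearing.

226.0 kN (bearing governs)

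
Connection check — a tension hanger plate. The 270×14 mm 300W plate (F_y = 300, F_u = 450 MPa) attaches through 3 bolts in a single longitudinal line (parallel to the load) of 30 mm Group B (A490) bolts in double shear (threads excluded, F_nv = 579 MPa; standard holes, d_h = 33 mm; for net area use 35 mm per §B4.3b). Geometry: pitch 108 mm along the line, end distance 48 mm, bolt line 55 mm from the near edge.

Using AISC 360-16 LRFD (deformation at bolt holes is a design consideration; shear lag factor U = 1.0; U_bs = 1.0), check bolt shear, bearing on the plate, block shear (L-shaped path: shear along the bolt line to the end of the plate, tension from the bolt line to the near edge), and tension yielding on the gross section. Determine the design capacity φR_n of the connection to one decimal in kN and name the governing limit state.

Bolt shear: A_b = π(30)²/4 = 706.86 mm². φR_n = 0.75 × 579 × 706.86 × 3 × 2 = 1841.7 kN.
Bearing (14 mm plate, F_u = 450 MPa): end bolts L_c = 48 − 33/2 = 31.5, R_n = min(1.2×31.5×14×450, 2.4×30×14×450) = 238.14 kN/bolt; interior L_c = 108 − 33 = 75, R_n = 453.6 kN/bolt. φR_n = 0.75 × (1×238.14 + 2×453.6) = 859.0 kN.
Block shear: shear path 1×[48+2×108] = 1×264 mm, A_gv = 3696, A_nv = 1×(264 − 2.5×35)×14 = 2471 mm²; tension to near edge: (55 − 0.5×35)×14 = 525 mm². R_n = min(0.6×450×2471, 0.6×300×3696) + 1.0×450×525 = min(667.17, 665.28) + 236.25 = 901.53 kN. φR_n = 0.75 × 901.53 = 676.1 kN.
Tension yield (gross): A_g = 270×14 = 3780 mm². φR_n = 0.90 × 300 × 3780 = 1020.6 kN.
Governing: min(1841.7, 859.0, 676.1, 1020.6) = 676.1 kN → block shear.

676.1 kN (block shear governs)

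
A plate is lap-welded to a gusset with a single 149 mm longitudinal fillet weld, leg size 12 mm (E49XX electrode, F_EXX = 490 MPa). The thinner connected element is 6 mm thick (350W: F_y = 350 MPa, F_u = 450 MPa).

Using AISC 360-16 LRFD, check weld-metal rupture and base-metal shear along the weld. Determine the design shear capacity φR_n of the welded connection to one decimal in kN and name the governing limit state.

181.0 kN (base-metal shear governs)

Weld metal: throat = 0.707×12 = 8.484 mm, L = 149 mm. φR_n = 0.75 × 0.6 × 490 × 8.484 × 149 = 278.7 kN.
Base metal shear (6 mm plate): yield φR_n = 1.0×0.6×350×6×149 = 187.7 kN; rupture φR_n = 0.75×0.6×450×6×149 = 181.0 kN; take 181.0 kN (rupture).
Governing: min(278.7, 181.0) = 181.0 kN → base-metal shear.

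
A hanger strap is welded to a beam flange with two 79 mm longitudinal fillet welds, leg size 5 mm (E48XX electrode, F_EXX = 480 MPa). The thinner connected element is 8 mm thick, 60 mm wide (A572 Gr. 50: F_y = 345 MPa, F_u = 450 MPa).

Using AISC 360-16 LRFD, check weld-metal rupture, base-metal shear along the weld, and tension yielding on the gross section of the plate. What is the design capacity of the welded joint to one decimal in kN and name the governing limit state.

Weld metal: throat = 0.707×5 = 3.535 mm, L = 2×79 = 158 mm. φR_n = 0.75 × 0.6 × 480 × 3.535 × 158 = 120.6 kN.
Base metal shear (8 mm plate): yield φR_n = 1.0×0.6×345×8×158 = 261.6 kN; rupture φR_n = 0.75×0.6×450×8×158 = 256.0 kN; take 256.0 kN (rupture).
Tension yield (gross): A_g = 60×8 = 480 mm². φR_n = 0.90 × 345 × 480 = 149.0 kN.
Governing: min(120.6, 256.0, 149.0) = 120.6 kN → weld metal.

120.6 kN (weld metal governs)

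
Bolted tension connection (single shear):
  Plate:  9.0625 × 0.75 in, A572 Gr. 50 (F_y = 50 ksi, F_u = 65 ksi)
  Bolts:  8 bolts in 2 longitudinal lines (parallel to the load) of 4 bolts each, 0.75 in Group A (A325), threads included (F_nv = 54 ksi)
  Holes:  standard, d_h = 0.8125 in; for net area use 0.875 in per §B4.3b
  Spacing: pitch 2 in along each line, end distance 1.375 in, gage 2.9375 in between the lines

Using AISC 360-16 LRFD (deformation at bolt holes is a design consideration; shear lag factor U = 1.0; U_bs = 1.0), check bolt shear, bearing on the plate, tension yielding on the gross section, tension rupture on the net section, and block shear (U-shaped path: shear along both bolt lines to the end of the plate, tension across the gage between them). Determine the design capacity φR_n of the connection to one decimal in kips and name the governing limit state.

143.1 kips (bolt shear governs)

Bolt shear: A_b = π(0.75)²/4 = 0.44179 in². φR_n = 0.75 × 54 × 0.44179 × 8 × 1 = 143.1 kips.
Bearing (0.75 in plate, F_u = 65 ksi): end bolts L_c = 1.375 − 0.8125/2 = 0.96875, R_n = min(1.2×0.96875×0.75×65, 2.4×0.75×0.75×65) = 56.672 kips/bolt; interior L_c = 2 − 0.8125 = 1.1875, R_n = 69.469 kips/bolt. φR_n = 0.75 × (2×56.672 + 6×69.469) = 397.6 kips.
Tension yield (gross): A_g = 9.0625×0.75 = 6.7969 in². φR_n = 0.90 × 50 × 6.7969 = 305.9 kips.
Tension rupture (net): A_n = (9.0625 − 2×0.875)×0.75 = 5.4844 in² (U = 1.0, A_e = A_n). φR_n = 0.75 × 65 × 5.4844 = 267.4 kips.
Block shear: shear path 2×[1.375+3×2] = 2×7.375 in, A_gv = 11.063, A_nv = 2×(7.375 − 3.5×0.875)×0.75 = 6.4688 in²; tension across gage: (2.9375 − 1×0.875)×0.75 = 1.5469 in². R_n = min(0.6×65×6.4688, 0.6×50×11.063) + 1.0×65×1.5469 = min(252.28, 331.89) + 100.55 = 352.83 kips. φR_n = 0.75 × 352.83 = 264.6 kips.
Governing: min(143.1, 397.6, 305.9, 267.4, 264.6) = 143.1 kips → bolt shear.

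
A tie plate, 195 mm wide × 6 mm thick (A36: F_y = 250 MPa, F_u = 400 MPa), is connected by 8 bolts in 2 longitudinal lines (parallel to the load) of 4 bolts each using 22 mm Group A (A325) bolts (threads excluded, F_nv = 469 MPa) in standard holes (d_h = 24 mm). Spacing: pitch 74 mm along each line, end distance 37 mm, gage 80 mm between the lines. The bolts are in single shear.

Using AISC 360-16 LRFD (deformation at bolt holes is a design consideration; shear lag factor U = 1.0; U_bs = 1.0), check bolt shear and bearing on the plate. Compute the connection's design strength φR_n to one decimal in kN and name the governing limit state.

Bolt shear: A_b = π(22)²/4 = 380.13 mm². φR_n = 0.75 × 469 × 380.13 × 8 × 1 = 1069.7 kN.
Bearing (6 mm plate, F_u = 400 MPa): end bolts L_c = 37 − 24/2 = 25, R_n = min(1.2×25×6×400, 2.4×22×6×400) = 72 kN/bolt; interior L_c = 74 − 24 = 50, R_n = 126.72 kN/bolt. φR_n = 0.75 × (2×72 + 6×126.72) = 678.2 kN.
Governing: min(1069.7, 678.2) = 678.2 kN → bearing.

678.2 kN (bearing governs)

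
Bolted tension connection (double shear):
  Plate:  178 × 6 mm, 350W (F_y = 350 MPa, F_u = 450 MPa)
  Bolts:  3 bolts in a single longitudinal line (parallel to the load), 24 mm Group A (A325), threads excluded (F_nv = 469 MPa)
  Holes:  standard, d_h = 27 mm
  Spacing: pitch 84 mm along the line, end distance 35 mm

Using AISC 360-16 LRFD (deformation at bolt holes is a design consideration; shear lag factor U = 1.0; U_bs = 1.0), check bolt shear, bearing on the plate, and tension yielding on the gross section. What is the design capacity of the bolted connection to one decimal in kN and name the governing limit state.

285.5 kN (bearing governs)

Bolt shear: A_b = π(24)²/4 = 452.39 mm². φR_n = 0.75 × 469 × 452.39 × 3 × 2 = 954.8 kN.
Bearing (6 mm plate, F_u = 450 MPa): end bolts L_c = 35 − 27/2 = 21.5, R_n = min(1.2×21.5×6×450, 2.4×24×6×450) = 69.66 kN/bolt; interior L_c = 84 − 27 = 57, R_n = 155.52 kN/bolt. φR_n = 0.75 × (1×69.66 + 2×155.52) = 285.5 kN.
Tension yield (gross): A_g = 178×6 = 1068 mm². φR_n = 0.90 × 350 × 1068 = 336.4 kN.
Governing: min(954.8, 285.5, 336.4) = 285.5 kN → bearing.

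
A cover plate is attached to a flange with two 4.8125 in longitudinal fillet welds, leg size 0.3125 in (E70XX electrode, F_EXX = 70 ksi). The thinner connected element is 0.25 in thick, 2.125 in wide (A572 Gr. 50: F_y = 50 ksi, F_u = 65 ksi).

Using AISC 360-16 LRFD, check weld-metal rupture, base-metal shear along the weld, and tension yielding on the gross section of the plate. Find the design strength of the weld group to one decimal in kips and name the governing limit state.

Weld metal: throat = 0.707×0.3125 = 0.22094 in, L = 2×4.8125 = 9.625 in. φR_n = 0.75 × 0.6 × 70 × 0.22094 × 9.625 = 67.0 kips.
Base metal shear (0.25 in plate): yield φR_n = 1.0×0.6×50×0.25×9.625 = 72.2 kips; rupture φR_n = 0.75×0.6×65×0.25×9.625 = 70.4 kips; take 70.4 kips (rupture).
Tension yield (gross): A_g = 2.125×0.25 = 0.53125 in². φR_n = 0.90 × 50 × 0.53125 = 23.9 kips.
Governing: min(67.0, 70.4, 23.9) = 23.9 kips → gross-section yield.

23.9 kips (gross-section yield governs)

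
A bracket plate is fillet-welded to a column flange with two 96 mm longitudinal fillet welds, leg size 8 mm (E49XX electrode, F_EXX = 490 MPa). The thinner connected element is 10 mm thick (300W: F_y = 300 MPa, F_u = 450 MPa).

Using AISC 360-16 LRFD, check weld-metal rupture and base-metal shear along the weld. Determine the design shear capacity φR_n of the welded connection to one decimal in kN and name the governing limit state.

Weld metal: throat = 0.707×8 = 5.656 mm, L = 2×96 = 192 mm. φR_n = 0.75 × 0.6 × 490 × 5.656 × 192 = 239.5 kN.
Base metal shear (10 mm plate): yield φR_n = 1.0×0.6×300×10×192 = 345.6 kN; rupture φR_n = 0.75×0.6×450×10×192 = 388.8 kN; take 345.6 kN (yield).
Governing: min(239.5, 345.6) = 239.5 kN → weld metal.

239.5 kN (weld metal governs)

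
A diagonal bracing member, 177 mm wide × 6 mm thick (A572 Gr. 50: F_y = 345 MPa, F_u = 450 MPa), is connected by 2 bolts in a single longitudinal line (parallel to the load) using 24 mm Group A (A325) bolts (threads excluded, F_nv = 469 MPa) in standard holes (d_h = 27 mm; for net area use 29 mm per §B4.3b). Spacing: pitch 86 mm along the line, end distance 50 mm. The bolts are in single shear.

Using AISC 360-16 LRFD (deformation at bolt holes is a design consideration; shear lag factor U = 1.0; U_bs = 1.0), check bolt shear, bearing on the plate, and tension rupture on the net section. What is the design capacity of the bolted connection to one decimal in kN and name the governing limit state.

205.3 kN (bearing governs)

Bolt shear: A_b = π(24)²/4 = 452.39 mm². φR_n = 0.75 × 469 × 452.39 × 2 × 1 = 318.3 kN.
Bearing (6 mm plate, F_u = 450 MPa): end bolts L_c = 50 − 27/2 = 36.5, R_n = min(1.2×36.5×6×450, 2.4×24×6×450) = 118.26 kN/bolt; interior L_c = 86 − 27 = 59, R_n = 155.52 kN/bolt. φR_n = 0.75 × (1×118.26 + 1×155.52) = 205.3 kN.
Tension rupture (net): A_n = (177 − 1×29)×6 = 888 mm² (U = 1.0, A_e = A_n). φR_n = 0.75 × 450 × 888 = 299.7 kN.
Governing: min(318.3, 205.3, 299.7) = 205.3 kN → bearing.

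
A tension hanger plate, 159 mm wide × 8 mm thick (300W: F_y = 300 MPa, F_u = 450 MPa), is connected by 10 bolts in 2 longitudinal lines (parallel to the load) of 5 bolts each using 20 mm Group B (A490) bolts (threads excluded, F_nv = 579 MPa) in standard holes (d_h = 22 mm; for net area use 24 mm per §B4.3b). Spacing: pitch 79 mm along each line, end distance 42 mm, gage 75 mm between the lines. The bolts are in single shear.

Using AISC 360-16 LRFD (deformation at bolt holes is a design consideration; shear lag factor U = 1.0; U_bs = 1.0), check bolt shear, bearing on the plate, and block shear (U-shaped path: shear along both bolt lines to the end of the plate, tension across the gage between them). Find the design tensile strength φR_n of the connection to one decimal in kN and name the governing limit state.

911.0 kN (block shear governs)

Bolt shear: A_b = π(20)²/4 = 314.16 mm². φR_n = 0.75 × 579 × 314.16 × 10 × 1 = 1364.2 kN.
Bearing (8 mm plate, F_u = 450 MPa): end bolts L_c = 42 − 22/2 = 31, R_n = min(1.2×31×8×450, 2.4×20×8×450) = 133.92 kN/bolt; interior L_c = 79 − 22 = 57, R_n = 172.8 kN/bolt. φR_n = 0.75 × (2×133.92 + 8×172.8) = 1237.7 kN.
Block shear: shear path 2×[42+4×79] = 2×358 mm, A_gv = 5728, A_nv = 2×(358 − 4.5×24)×8 = 4000 mm²; tension across gage: (75 − 1×24)×8 = 408 mm². R_n = min(0.6×450×4000, 0.6×300×5728) + 1.0×450×408 = min(1080, 1031) + 183.6 = 1214.6 kN. φR_n = 0.75 × 1214.6 = 911.0 kN.
Governing: min(1364.2, 1237.7, 911.0) = 911.0 kN → block shear.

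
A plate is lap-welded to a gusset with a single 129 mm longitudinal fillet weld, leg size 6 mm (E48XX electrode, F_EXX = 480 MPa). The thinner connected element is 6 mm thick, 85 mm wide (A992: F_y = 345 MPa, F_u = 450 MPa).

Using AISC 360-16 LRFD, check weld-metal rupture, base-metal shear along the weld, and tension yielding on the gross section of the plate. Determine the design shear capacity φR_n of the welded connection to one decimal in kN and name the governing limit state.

Weld metal: throat = 0.707×6 = 4.242 mm, L = 129 mm. φR_n = 0.75 × 0.6 × 480 × 4.242 × 129 = 118.2 kN.
Base metal shear (6 mm plate): yield φR_n = 1.0×0.6×345×6×129 = 160.2 kN; rupture φR_n = 0.75×0.6×450×6×129 = 156.7 kN; take 156.7 kN (rupture).
Tension yield (gross): A_g = 85×6 = 510 mm². φR_n = 0.90 × 345 × 510 = 158.4 kN.
Governing: min(118.2, 156.7, 158.4) = 118.2 kN → weld metal.

118.2 kN (weld metal governs)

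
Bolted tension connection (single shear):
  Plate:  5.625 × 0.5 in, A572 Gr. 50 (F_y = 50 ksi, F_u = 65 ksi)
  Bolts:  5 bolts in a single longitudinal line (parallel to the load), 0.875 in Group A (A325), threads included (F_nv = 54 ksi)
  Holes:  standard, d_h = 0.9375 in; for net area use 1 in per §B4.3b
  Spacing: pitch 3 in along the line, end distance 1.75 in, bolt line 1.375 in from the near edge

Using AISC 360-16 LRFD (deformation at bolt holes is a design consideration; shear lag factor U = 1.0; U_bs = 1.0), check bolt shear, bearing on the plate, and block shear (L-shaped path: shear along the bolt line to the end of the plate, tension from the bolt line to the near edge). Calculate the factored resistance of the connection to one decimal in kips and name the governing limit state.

Bolt shear: A_b = π(0.875)²/4 = 0.60132 in². φR_n = 0.75 × 54 × 0.60132 × 5 × 1 = 121.8 kips.
Bearing (0.5 in plate, F_u = 65 ksi): end bolts L_c = 1.75 − 0.9375/2 = 1.28125, R_n = min(1.2×1.28125×0.5×65, 2.4×0.875×0.5×65) = 49.969 kips/bolt; interior L_c = 3 − 0.9375 = 2.0625, R_n = 68.25 kips/bolt. φR_n = 0.75 × (1×49.969 + 4×68.25) = 242.2 kips.
Block shear: shear path 1×[1.75+4×3] = 1×13.75 in, A_gv = 6.875, A_nv = 1×(13.75 − 4.5×1)×0.5 = 4.625 in²; tension to near edge: (1.375 − 0.5×1)×0.5 = 0.4375 in². R_n = min(0.6×65×4.625, 0.6×50×6.875) + 1.0×65×0.4375 = min(180.38, 206.25) + 28.438 = 208.82 kips. φR_n = 0.75 × 208.82 = 156.6 kips.
Governing: min(121.8, 242.2, 156.6) = 121.8 kips → bolt shear.

121.8 kips (bolt shear governs)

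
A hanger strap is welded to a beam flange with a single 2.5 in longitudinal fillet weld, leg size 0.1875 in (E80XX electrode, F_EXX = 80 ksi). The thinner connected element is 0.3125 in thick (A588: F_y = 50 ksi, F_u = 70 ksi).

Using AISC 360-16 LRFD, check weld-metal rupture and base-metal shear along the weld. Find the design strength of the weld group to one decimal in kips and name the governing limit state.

11.9 kips (weld metal governs)

Weld metal: throat = 0.707×0.1875 = 0.13256 in, L = 2.5 in. φR_n = 0.75 × 0.6 × 80 × 0.13256 × 2.5 = 11.9 kips.
Base metal shear (0.3125 in plate): yield φR_n = 1.0×0.6×50×0.3125×2.5 = 23.4 kips; rupture φR_n = 0.75×0.6×70×0.3125×2.5 = 24.6 kips; take 23.4 kips (yield).
Governing: min(11.9, 23.4) = 11.9 kips → weld metal.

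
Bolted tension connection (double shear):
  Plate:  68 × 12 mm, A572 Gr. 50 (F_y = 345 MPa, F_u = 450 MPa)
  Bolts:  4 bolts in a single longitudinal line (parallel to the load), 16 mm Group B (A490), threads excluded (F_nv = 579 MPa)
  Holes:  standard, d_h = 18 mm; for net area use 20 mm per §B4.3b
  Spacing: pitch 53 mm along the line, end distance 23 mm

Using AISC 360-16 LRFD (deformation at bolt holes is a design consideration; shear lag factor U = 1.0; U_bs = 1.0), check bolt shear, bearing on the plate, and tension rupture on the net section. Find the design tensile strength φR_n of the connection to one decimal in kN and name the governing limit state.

Bolt shear: A_b = π(16)²/4 = 201.06 mm². φR_n = 0.75 × 579 × 201.06 × 4 × 2 = 698.5 kN.
Bearing (12 mm plate, F_u = 450 MPa): end bolts L_c = 23 − 18/2 = 14, R_n = min(1.2×14×12×450, 2.4×16×12×450) = 90.72 kN/bolt; interior L_c = 53 − 18 = 35, R_n = 207.36 kN/bolt. φR_n = 0.75 × (1×90.72 + 3×207.36) = 534.6 kN.
Tension rupture (net): A_n = (68 − 1×20)×12 = 576 mm² (U = 1.0, A_e = A_n). φR_n = 0.75 × 450 × 576 = 194.4 kN.
Governing: min(698.5, 534.6, 194.4) = 194.4 kN → net-section rupture.

194.4 kN (net-section rupture governs)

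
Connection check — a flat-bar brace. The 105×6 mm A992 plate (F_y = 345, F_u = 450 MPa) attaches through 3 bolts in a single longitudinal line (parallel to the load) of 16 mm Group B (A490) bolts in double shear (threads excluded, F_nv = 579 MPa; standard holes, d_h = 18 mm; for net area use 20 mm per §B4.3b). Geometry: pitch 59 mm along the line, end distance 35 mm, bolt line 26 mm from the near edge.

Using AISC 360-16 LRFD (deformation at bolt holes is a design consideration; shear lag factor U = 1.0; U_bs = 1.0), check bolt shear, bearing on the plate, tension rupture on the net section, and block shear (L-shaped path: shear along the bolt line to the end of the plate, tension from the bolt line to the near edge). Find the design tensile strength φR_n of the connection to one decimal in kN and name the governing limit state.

157.5 kN (block shear governs)

Bolt shear: A_b = π(16)²/4 = 201.06 mm². φR_n = 0.75 × 579 × 201.06 × 3 × 2 = 523.9 kN.
Bearing (6 mm plate, F_u = 450 MPa): end bolts L_c = 35 − 18/2 = 26, R_n = min(1.2×26×6×450, 2.4×16×6×450) = 84.24 kN/bolt; interior L_c = 59 − 18 = 41, R_n = 103.68 kN/bolt. φR_n = 0.75 × (1×84.24 + 2×103.68) = 218.7 kN.
Tension rupture (net): A_n = (105 − 1×20)×6 = 510 mm² (U = 1.0, A_e = A_n). φR_n = 0.75 × 450 × 510 = 172.1 kN.
Block shear: shear path 1×[35+2×59] = 1×153 mm, A_gv = 918, A_nv = 1×(153 − 2.5×20)×6 = 618 mm²; tension to near edge: (26 − 0.5×20)×6 = 96 mm². R_n = min(0.6×450×618, 0.6×345×918) + 1.0×450×96 = min(166.86, 190.03) + 43.2 = 210.06 kN. φR_n = 0.75 × 210.06 = 157.5 kN.
Governing: min(523.9, 218.7, 172.1, 157.5) = 157.5 kN → block shear.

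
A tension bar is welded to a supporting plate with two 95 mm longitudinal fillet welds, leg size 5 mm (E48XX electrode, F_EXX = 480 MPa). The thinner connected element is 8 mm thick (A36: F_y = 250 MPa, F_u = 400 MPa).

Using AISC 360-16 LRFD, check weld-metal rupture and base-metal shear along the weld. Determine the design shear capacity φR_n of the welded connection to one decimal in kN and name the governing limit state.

145.1 kN (weld metal governs)

Weld metal: throat = 0.707×5 = 3.535 mm, L = 2×95 = 190 mm. φR_n = 0.75 × 0.6 × 480 × 3.535 × 190 = 145.1 kN.
Base metal shear (8 mm plate): yield φR_n = 1.0×0.6×250×8×190 = 228.0 kN; rupture φR_n = 0.75×0.6×400×8×190 = 273.6 kN; take 228.0 kN (yield).
Governing: min(145.1, 228.0) = 145.1 kN → weld metal.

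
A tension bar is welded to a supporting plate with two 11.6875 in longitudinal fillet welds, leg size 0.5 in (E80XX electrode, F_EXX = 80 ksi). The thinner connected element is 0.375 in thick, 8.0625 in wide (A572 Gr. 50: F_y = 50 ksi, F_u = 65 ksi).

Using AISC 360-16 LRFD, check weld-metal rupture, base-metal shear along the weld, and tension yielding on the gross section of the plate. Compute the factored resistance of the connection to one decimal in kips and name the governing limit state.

136.1 kips (gross-section yield governs)

Weld metal: throat = 0.707×0.5 = 0.3535 in, L = 2×11.6875 = 23.375 in. φR_n = 0.75 × 0.6 × 80 × 0.3535 × 23.375 = 297.5 kips.
Base metal shear (0.375 in plate): yield φR_n = 1.0×0.6×50×0.375×23.375 = 263.0 kips; rupture φR_n = 0.75×0.6×65×0.375×23.375 = 256.4 kips; take 256.4 kips (rupture).
Tension yield (gross): A_g = 8.0625×0.375 = 3.0234 in². φR_n = 0.90 × 50 × 3.0234 = 136.1 kips.
Governing: min(297.5, 256.4, 136.1) = 136.1 kips → gross-section yield.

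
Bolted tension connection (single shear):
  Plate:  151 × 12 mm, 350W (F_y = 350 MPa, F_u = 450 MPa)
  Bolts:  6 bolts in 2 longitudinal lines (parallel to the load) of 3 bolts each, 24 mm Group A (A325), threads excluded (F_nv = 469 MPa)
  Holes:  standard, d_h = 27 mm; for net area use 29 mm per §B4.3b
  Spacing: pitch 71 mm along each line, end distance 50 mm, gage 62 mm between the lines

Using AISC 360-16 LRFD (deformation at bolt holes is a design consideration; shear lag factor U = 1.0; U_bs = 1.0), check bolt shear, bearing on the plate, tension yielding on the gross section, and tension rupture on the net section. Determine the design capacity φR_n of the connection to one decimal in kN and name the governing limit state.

376.7 kN (net-section rupture governs)

Bolt shear: A_b = π(24)²/4 = 452.39 mm². φR_n = 0.75 × 469 × 452.39 × 6 × 1 = 954.8 kN.
Bearing (12 mm plate, F_u = 450 MPa): end bolts L_c = 50 − 27/2 = 36.5, R_n = min(1.2×36.5×12×450, 2.4×24×12×450) = 236.52 kN/bolt; interior L_c = 71 − 27 = 44, R_n = 285.12 kN/bolt. φR_n = 0.75 × (2×236.52 + 4×285.12) = 1210.1 kN.
Tension yield (gross): A_g = 151×12 = 1812 mm². φR_n = 0.90 × 350 × 1812 = 570.8 kN.
Tension rupture (net): A_n = (151 − 2×29)×12 = 1116 mm² (U = 1.0, A_e = A_n). φR_n = 0.75 × 450 × 1116 = 376.7 kN.
Governing: min(954.8, 1210.1, 570.8, 376.7) = 376.7 kN → net-section rupture.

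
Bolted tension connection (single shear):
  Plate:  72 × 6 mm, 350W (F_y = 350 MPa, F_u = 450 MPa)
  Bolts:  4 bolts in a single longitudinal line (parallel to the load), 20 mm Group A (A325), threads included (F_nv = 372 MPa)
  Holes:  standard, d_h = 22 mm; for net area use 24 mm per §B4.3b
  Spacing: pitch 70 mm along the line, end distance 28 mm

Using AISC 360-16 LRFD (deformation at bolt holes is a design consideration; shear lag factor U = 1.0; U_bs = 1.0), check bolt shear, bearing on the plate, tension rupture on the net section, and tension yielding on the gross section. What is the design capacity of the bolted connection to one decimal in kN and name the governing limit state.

Bolt shear: A_b = π(20)²/4 = 314.16 mm². φR_n = 0.75 × 372 × 314.16 × 4 × 1 = 350.6 kN.
Bearing (6 mm plate, F_u = 450 MPa): end bolts L_c = 28 − 22/2 = 17, R_n = min(1.2×17×6×450, 2.4×20×6×450) = 55.08 kN/bolt; interior L_c = 70 − 22 = 48, R_n = 129.6 kN/bolt. φR_n = 0.75 × (1×55.08 + 3×129.6) = 332.9 kN.
Tension rupture (net): A_n = (72 − 1×24)×6 = 288 mm² (U = 1.0, A_e = A_n). φR_n = 0.75 × 450 × 288 = 97.2 kN.
Tension yield (gross): A_g = 72×6 = 432 mm². φR_n = 0.90 × 350 × 432 = 136.1 kN.
Governing: min(350.6, 332.9, 97.2, 136.1) = 97.2 kN → net-section rupture.

97.2 kN (net-section rupture governs)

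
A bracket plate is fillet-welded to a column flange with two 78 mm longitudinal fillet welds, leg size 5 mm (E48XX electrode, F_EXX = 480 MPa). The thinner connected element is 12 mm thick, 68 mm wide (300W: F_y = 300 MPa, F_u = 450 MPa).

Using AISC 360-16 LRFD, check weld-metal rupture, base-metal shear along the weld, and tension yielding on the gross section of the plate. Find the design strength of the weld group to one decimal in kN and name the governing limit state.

Weld metal: throat = 0.707×5 = 3.535 mm, L = 2×78 = 156 mm. φR_n = 0.75 × 0.6 × 480 × 3.535 × 156 = 119.1 kN.
Base metal shear (12 mm plate): yield φR_n = 1.0×0.6×300×12×156 = 337.0 kN; rupture φR_n = 0.75×0.6×450×12×156 = 379.1 kN; take 337.0 kN (yield).
Tension yield (gross): A_g = 68×12 = 816 mm². φR_n = 0.90 × 300 × 816 = 220.3 kN.
Governing: min(119.1, 337.0, 220.3) = 119.1 kN → weld metal.

119.1 kN (weld metal governs)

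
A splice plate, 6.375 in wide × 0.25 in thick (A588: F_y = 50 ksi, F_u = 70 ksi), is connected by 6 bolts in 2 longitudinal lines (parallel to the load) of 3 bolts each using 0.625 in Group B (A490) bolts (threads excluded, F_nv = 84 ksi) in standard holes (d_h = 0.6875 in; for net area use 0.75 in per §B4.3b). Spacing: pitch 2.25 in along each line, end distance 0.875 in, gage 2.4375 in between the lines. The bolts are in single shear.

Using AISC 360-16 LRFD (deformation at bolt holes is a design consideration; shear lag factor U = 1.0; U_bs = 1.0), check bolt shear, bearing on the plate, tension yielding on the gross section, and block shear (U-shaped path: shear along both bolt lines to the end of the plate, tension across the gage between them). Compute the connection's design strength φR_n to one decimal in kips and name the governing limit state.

Bolt shear: A_b = π(0.625)²/4 = 0.3068 in². φR_n = 0.75 × 84 × 0.3068 × 6 × 1 = 116.0 kips.
Bearing (0.25 in plate, F_u = 70 ksi): end bolts L_c = 0.875 − 0.6875/2 = 0.53125, R_n = min(1.2×0.53125×0.25×70, 2.4×0.625×0.25×70) = 11.156 kips/bolt; interior L_c = 2.25 − 0.6875 = 1.5625, R_n = 26.25 kips/bolt. φR_n = 0.75 × (2×11.156 + 4×26.25) = 95.5 kips.
Tension yield (gross): A_g = 6.375×0.25 = 1.5938 in². φR_n = 0.90 × 50 × 1.5938 = 71.7 kips.
Block shear: shear path 2×[0.875+2×2.25] = 2×5.375 in, A_gv = 2.6875, A_nv = 2×(5.375 − 2.5×0.75)×0.25 = 1.75 in²; tension across gage: (2.4375 − 1×0.75)×0.25 = 0.42188 in². R_n = min(0.6×70×1.75, 0.6×50×2.6875) + 1.0×70×0.42188 = min(73.5, 80.625) + 29.532 = 103.03 kips. φR_n = 0.75 × 103.03 = 77.3 kips.
Governing: min(116.0, 95.5, 71.7, 77.3) = 71.7 kips → gross-section yield.

71.7 kips (gross-section yield governs)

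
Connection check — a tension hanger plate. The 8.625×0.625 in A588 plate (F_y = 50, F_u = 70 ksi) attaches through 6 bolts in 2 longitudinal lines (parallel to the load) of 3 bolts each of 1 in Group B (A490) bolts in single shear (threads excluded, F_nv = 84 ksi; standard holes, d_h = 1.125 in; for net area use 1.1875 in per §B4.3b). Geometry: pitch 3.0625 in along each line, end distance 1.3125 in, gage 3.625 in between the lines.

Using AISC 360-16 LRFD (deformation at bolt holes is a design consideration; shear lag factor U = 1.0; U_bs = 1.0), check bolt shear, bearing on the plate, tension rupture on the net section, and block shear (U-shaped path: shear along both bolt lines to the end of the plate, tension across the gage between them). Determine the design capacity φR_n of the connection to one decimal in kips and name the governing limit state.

205.1 kips (net-section rupture governs)

Bolt shear: A_b = π(1)²/4 = 0.7854 in². φR_n = 0.75 × 84 × 0.7854 × 6 × 1 = 296.9 kips.
Bearing (0.625 in plate, F_u = 70 ksi): end bolts L_c = 1.3125 − 1.125/2 = 0.75, R_n = min(1.2×0.75×0.625×70, 2.4×1×0.625×70) = 39.375 kips/bolt; interior L_c = 3.0625 − 1.125 = 1.9375, R_n = 101.72 kips/bolt. φR_n = 0.75 × (2×39.375 + 4×101.72) = 364.2 kips.
Tension rupture (net): A_n = (8.625 − 2×1.1875)×0.625 = 3.9063 in² (U = 1.0, A_e = A_n). φR_n = 0.75 × 70 × 3.9063 = 205.1 kips.
Block shear: shear path 2×[1.3125+2×3.0625] = 2×7.4375 in, A_gv = 9.2969, A_nv = 2×(7.4375 − 2.5×1.1875)×0.625 = 5.5859 in²; tension across gage: (3.625 − 1×1.1875)×0.625 = 1.5234 in². R_n = min(0.6×70×5.5859, 0.6×50×9.2969) + 1.0×70×1.5234 = min(234.61, 278.91) + 106.64 = 341.25 kips. φR_n = 0.75 × 341.25 = 255.9 kips.
Governing: min(296.9, 364.2, 205.1, 255.9) = 205.1 kips → net-section rupture.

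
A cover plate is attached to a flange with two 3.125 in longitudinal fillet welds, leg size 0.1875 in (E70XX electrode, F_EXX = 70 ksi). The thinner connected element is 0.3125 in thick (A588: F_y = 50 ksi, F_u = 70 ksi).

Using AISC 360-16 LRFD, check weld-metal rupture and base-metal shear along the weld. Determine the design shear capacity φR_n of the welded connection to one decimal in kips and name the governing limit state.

26.1 kips (weld metal governs)

Weld metal: throat = 0.707×0.1875 = 0.13256 in, L = 2×3.125 = 6.25 in. φR_n = 0.75 × 0.6 × 70 × 0.13256 × 6.25 = 26.1 kips.
Base metal shear (0.3125 in plate): yield φR_n = 1.0×0.6×50×0.3125×6.25 = 58.6 kips; rupture φR_n = 0.75×0.6×70×0.3125×6.25 = 61.5 kips; take 58.6 kips (yield).
Governing: min(26.1, 58.6) = 26.1 kips → weld metal.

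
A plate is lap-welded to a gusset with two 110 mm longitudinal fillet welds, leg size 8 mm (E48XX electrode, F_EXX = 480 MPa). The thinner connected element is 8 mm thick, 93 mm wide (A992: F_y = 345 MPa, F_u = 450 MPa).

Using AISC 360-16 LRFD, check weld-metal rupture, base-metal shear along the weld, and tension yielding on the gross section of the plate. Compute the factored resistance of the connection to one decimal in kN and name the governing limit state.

Weld metal: throat = 0.707×8 = 5.656 mm, L = 2×110 = 220 mm. φR_n = 0.75 × 0.6 × 480 × 5.656 × 220 = 268.8 kN.
Base metal shear (8 mm plate): yield φR_n = 1.0×0.6×345×8×220 = 364.3 kN; rupture φR_n = 0.75×0.6×450×8×220 = 356.4 kN; take 356.4 kN (rupture).
Tension yield (gross): A_g = 93×8 = 744 mm². φR_n = 0.90 × 345 × 744 = 231.0 kN.
Governing: min(268.8, 356.4, 231.0) = 231.0 kN → gross-section yield.

231.0 kN (gross-section yield governs)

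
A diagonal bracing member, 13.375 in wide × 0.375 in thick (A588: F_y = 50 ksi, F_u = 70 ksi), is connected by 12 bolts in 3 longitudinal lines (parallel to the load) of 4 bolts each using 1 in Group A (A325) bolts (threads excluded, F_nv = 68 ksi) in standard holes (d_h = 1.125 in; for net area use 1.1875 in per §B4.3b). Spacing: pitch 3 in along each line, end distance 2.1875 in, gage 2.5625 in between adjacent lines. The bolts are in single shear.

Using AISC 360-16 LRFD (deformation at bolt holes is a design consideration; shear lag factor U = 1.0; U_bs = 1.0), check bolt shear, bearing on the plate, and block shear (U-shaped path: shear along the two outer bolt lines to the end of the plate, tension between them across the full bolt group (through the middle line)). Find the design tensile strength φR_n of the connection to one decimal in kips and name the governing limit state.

220.3 kips (block shear governs)

Bolt shear: A_b = π(1)²/4 = 0.7854 in². φR_n = 0.75 × 68 × 0.7854 × 12 × 1 = 480.7 kips.
Bearing (0.375 in plate, F_u = 70 ksi): end bolts L_c = 2.1875 − 1.125/2 = 1.625, R_n = min(1.2×1.625×0.375×70, 2.4×1×0.375×70) = 51.188 kips/bolt; interior L_c = 3 − 1.125 = 1.875, R_n = 59.063 kips/bolt. φR_n = 0.75 × (3×51.188 + 9×59.063) = 513.8 kips.
Block shear: shear path 2×[2.1875+3×3] = 2×11.1875 in, A_gv = 8.3906, A_nv = 2×(11.1875 − 3.5×1.1875)×0.375 = 5.2734 in²; tension across gage: (5.125 − 2×1.1875)×0.375 = 1.0313 in². R_n = min(0.6×70×5.2734, 0.6×50×8.3906) + 1.0×70×1.0313 = min(221.48, 251.72) + 72.191 = 293.67 kips. φR_n = 0.75 × 293.67 = 220.3 kips.
Governing: min(480.7, 513.8, 220.3) = 220.3 kips → block shear.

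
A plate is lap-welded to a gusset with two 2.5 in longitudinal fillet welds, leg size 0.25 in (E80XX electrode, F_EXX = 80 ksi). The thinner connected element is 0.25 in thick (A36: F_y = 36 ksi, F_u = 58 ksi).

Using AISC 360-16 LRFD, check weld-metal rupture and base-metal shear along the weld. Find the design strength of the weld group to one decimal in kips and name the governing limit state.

27.0 kips (base-metal shear governs)

Weld metal: throat = 0.707×0.25 = 0.17675 in, L = 2×2.5 = 5 in. φR_n = 0.75 × 0.6 × 80 × 0.17675 × 5 = 31.8 kips.
Base metal shear (0.25 in plate): yield φR_n = 1.0×0.6×36×0.25×5 = 27.0 kips; rupture φR_n = 0.75×0.6×58×0.25×5 = 32.6 kips; take 27.0 kips (yield).
Governing: min(31.8, 27.0) = 27.0 kips → base-metal shear.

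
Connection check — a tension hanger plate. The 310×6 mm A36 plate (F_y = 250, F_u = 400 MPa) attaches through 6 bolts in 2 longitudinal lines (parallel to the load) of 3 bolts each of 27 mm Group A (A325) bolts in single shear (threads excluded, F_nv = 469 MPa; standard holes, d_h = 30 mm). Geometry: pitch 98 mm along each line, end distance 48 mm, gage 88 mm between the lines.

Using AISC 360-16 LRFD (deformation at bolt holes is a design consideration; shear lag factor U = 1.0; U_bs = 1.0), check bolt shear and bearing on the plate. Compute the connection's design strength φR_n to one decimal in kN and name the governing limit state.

Bolt shear: A_b = π(27)²/4 = 572.56 mm². φR_n = 0.75 × 469 × 572.56 × 6 × 1 = 1208.4 kN.
Bearing (6 mm plate, F_u = 400 MPa): end bolts L_c = 48 − 30/2 = 33, R_n = min(1.2×33×6×400, 2.4×27×6×400) = 95.04 kN/bolt; interior L_c = 98 − 30 = 68, R_n = 155.52 kN/bolt. φR_n = 0.75 × (2×95.04 + 4×155.52) = 609.1 kN.
Governing: min(1208.4, 609.1) = 609.1 kN → bearing.

609.1 kN (bearing governs)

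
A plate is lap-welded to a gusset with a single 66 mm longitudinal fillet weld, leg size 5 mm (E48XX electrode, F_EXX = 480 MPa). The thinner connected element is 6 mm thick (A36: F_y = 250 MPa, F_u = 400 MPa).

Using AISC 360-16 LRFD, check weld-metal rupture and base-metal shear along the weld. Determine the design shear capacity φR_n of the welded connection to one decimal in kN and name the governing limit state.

50.4 kN (weld metal governs)

Weld metal: throat = 0.707×5 = 3.535 mm, L = 66 mm. φR_n = 0.75 × 0.6 × 480 × 3.535 × 66 = 50.4 kN.
Base metal shear (6 mm plate): yield φR_n = 1.0×0.6×250×6×66 = 59.4 kN; rupture φR_n = 0.75×0.6×400×6×66 = 71.3 kN; take 59.4 kN (yield).
Governing: min(50.4, 59.4) = 50.4 kN → weld metal.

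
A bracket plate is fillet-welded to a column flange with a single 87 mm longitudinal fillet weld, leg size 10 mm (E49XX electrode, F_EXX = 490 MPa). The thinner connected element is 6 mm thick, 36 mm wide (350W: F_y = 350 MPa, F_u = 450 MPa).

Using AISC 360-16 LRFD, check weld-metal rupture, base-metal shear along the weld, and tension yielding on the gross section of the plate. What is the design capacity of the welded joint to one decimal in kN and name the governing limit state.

Weld metal: throat = 0.707×10 = 7.07 mm, L = 87 mm. φR_n = 0.75 × 0.6 × 490 × 7.07 × 87 = 135.6 kN.
Base metal shear (6 mm plate): yield φR_n = 1.0×0.6×350×6×87 = 109.6 kN; rupture φR_n = 0.75×0.6×450×6×87 = 105.7 kN; take 105.7 kN (rupture).
Tension yield (gross): A_g = 36×6 = 216 mm². φR_n = 0.90 × 350 × 216 = 68.0 kN.
Governing: min(135.6, 105.7, 68.0) = 68.0 kN → gross-section yield.

68.0 kN (gross-section yield governs)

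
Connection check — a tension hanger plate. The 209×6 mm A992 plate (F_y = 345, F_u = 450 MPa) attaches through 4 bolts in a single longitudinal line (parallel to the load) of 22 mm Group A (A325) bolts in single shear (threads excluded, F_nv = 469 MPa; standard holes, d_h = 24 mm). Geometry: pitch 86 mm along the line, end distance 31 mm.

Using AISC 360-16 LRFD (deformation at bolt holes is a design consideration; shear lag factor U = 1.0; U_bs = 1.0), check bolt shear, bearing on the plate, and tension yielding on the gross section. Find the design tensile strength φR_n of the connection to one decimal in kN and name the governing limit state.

Bolt shear: A_b = π(22)²/4 = 380.13 mm². φR_n = 0.75 × 469 × 380.13 × 4 × 1 = 534.8 kN.
Bearing (6 mm plate, F_u = 450 MPa): end bolts L_c = 31 − 24/2 = 19, R_n = min(1.2×19×6×450, 2.4×22×6×450) = 61.56 kN/bolt; interior L_c = 86 − 24 = 62, R_n = 142.56 kN/bolt. φR_n = 0.75 × (1×61.56 + 3×142.56) = 366.9 kN.
Tension yield (gross): A_g = 209×6 = 1254 mm². φR_n = 0.90 × 345 × 1254 = 389.4 kN.
Governing: min(534.8, 366.9, 389.4) = 366.9 kN → bearing.

366.9 kN (bearing governs)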